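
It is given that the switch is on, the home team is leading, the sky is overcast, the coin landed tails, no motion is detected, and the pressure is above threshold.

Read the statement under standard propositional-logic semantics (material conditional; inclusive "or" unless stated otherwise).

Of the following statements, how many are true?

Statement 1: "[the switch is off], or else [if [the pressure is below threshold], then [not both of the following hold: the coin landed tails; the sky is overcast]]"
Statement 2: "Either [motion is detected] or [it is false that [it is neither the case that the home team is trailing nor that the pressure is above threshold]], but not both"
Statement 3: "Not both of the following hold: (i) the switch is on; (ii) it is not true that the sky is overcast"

Let P = "the switch is on" (T), V = "the pressure is above threshold" (T), S = "the coin landed heads" (F), R = "the sky is overcast" (T), U = "motion is detected" (F), Q = "the home team is leading" (T).

Statement 1: Formalization: ¬P ∨ (¬V → (¬S ↑ R))

¬P = ¬T = F
¬V = ¬T = F
¬S = ¬F = T
¬S ↑ R = T ↑ T = F
¬V → (¬S ↑ R) = F → F = T
¬P ∨ (¬V → (¬S ↑ R)) = F ∨ T = T
Thus Statement 1 is true.

Statement 2: Parsed as U ⊕ ¬(¬Q ↓ V)

¬Q = ¬T = F
¬Q ↓ V = F ↓ T = F
¬(¬Q ↓ V) = ¬F = T
U ⊕ ¬(¬Q ↓ V) = F ⊕ T = T
So Statement 2 is true.

Statement 3: Parsed as P ↑ ¬R

¬R = ¬T = F
P ↑ ¬R = T ↑ F = T
So Statement 3 is true.

3 of the 3 statements are true (Statement 1, Statement 2, Statement 3).

3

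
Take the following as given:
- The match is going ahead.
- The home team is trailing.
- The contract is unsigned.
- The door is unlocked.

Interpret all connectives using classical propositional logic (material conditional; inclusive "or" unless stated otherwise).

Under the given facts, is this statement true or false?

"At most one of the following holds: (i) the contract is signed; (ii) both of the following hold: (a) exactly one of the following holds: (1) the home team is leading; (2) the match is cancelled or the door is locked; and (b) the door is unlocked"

True.

Let R = "the contract is signed" (False), Q = "the home team is leading" (False), P = "the match is cancelled" (False), S = "the door is locked" (False).
This is R nand ((Q xor (P or S)) and not S).

P or S = False or False = False
Q xor (P or S) = False xor False = False
not S = not False = True
(Q xor (P or S)) and not S = False and True = False
R nand ((Q xor (P or S)) and not S) = False nand False = True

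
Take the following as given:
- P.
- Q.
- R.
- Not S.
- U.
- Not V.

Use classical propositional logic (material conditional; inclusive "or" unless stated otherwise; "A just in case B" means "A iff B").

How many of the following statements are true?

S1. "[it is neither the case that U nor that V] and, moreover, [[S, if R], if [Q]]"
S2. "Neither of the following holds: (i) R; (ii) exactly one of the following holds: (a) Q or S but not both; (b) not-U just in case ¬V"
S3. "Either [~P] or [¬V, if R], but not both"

S1: Parsed as (U nor V) and (Q -> (R -> S))

U nor V = True nor False = False
R -> S = True -> False = False
Q -> (R -> S) = True -> False = False
(U nor V) and (Q -> (R -> S)) = False and False = False
Thus S1 is false.

S2: In symbols: R nor ((Q xor S) xor (not U iff not V))

Q xor S = True xor False = True
not U = not True = False
not V = not False = True
not U iff not V = False iff True = False
(Q xor S) xor (not U iff not V) = True xor False = True
R nor ((Q xor S) xor (not U iff not V)) = True nor True = False
Hence S2 is false.

S3: In symbols: not P xor (R -> not V)

not P = not True = False
not V = not False = True
R -> not V = True -> True = True
not P xor (R -> not V) = False xor True = True
Hence S3 is true.

1 of the 3 statements is true.

1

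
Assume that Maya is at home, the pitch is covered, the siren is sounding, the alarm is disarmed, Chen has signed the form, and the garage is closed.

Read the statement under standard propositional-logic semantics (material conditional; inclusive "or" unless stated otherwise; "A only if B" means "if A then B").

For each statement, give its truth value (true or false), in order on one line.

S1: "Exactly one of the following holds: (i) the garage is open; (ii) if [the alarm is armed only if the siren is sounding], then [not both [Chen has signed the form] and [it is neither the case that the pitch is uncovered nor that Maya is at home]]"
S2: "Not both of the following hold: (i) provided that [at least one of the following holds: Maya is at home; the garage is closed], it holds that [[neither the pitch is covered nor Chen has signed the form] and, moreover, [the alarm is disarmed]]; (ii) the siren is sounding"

S1 true / S2 true

Let U = "the garage is closed" (T), N = "the alarm is armed" (F), S = "the siren is sounding" (T), G = "Chen has signed the form" (T), V = "the pitch is covered" (T), H = "Maya is at home" (T).

S1: Formalization: ~U xor ((N -> S) -> (G nand (~V nor H)))

~U = ~T = F
N -> S = F -> T = T
~V = ~T = F
~V nor H = F nor T = F
G nand (~V nor H) = T nand F = T
(N -> S) -> (G nand (~V nor H)) = T -> T = T
~U xor ((N -> S) -> (G nand (~V nor H))) = F xor T = T
So S1 is true.

S2: Formalization: ((H | U) -> ((V nor G) & ~N)) nand S

H | U = T | T = T
V nor G = T nor T = F
~N = ~F = T
(V nor G) & ~N = F & T = F
(H | U) -> ((V nor G) & ~N) = T -> F = F
((H | U) -> ((V nor G) & ~N)) nand S = F nand T = T
Thus S2 is true.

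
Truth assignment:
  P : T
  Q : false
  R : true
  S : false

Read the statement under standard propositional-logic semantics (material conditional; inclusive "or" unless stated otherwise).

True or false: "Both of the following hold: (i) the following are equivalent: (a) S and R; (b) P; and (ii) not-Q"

In symbols: ((S ∧ R) ↔ P) ∧ ¬Q

S ∧ R = F ∧ T = F
(S ∧ R) ↔ P = F ↔ T = F
¬Q = ¬F = T
((S ∧ R) ↔ P) ∧ ¬Q = F ∧ T = F

False.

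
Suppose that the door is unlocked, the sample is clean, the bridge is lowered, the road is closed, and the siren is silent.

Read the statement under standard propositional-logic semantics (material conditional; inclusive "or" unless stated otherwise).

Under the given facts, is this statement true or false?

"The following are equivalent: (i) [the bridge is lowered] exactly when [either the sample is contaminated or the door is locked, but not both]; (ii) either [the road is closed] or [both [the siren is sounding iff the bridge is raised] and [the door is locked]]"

False

Let R = "the bridge is raised" (F), Q = "the sample is contaminated" (F), P = "the door is locked" (F), S = "the road is closed" (T), U = "the siren is sounding" (F).
This is (~R <-> (Q xor P)) <-> (S | ((U <-> R) & P)).

~R = ~F = T
Q xor P = F xor F = F
~R <-> (Q xor P) = T <-> F = F
U <-> R = F <-> F = T
(U <-> R) & P = T & F = F
S | ((U <-> R) & P) = T | F = T
(~R <-> (Q xor P)) <-> (S | ((U <-> R) & P)) = F <-> T = F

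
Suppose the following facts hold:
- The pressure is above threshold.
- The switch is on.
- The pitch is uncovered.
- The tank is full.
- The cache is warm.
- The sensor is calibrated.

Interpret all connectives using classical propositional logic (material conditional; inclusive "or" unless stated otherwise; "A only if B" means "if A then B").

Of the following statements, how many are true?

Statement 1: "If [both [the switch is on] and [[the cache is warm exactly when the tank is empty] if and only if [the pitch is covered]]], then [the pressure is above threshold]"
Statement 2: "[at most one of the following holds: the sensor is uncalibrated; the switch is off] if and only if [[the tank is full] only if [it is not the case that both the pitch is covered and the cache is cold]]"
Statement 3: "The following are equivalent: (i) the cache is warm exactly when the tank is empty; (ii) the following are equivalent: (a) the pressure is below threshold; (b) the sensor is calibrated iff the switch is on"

3

Let D = "the switch is on" (T), L = "the cache is warm" (T), S = "the tank is full" (T), Q = "the pitch is covered" (F), P = "the pressure is above threshold" (T), H = "the sensor is calibrated" (T).

Statement 1: Parsed as (D & ((L <-> ~S) <-> Q)) -> P

~S = ~T = F
L <-> ~S = T <-> F = F
(L <-> ~S) <-> Q = F <-> F = T
D & ((L <-> ~S) <-> Q) = T & T = T
(D & ((L <-> ~S) <-> Q)) -> P = T -> T = T
So Statement 1 is true.

Statement 2: In symbols: (~H nand ~D) <-> (S -> (Q nand ~L))

~H = ~T = F
~D = ~T = F
~H nand ~D = F nand F = T
~L = ~T = F
Q nand ~L = F nand F = T
S -> (Q nand ~L) = T -> T = T
(~H nand ~D) <-> (S -> (Q nand ~L)) = T <-> T = T
So Statement 2 is true.

Statement 3: Formalization: (L <-> ~S) <-> (~P <-> (H <-> D))

~S = ~T = F
L <-> ~S = T <-> F = F
~P = ~T = F
H <-> D = T <-> T = T
~P <-> (H <-> D) = F <-> T = F
(L <-> ~S) <-> (~P <-> (H <-> D)) = F <-> F = T
Thus Statement 3 is true.

3 of the 3 statements are true (Statement 1, Statement 2, Statement 3).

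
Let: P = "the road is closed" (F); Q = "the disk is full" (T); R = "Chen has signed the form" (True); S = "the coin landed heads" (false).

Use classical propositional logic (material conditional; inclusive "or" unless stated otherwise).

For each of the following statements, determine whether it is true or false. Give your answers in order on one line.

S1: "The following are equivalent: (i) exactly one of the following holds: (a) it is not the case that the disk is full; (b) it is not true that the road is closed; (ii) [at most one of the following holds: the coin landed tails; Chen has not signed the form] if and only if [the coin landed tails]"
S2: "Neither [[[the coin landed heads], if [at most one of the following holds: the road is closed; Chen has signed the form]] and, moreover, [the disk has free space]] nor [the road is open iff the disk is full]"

S1 T / S2 F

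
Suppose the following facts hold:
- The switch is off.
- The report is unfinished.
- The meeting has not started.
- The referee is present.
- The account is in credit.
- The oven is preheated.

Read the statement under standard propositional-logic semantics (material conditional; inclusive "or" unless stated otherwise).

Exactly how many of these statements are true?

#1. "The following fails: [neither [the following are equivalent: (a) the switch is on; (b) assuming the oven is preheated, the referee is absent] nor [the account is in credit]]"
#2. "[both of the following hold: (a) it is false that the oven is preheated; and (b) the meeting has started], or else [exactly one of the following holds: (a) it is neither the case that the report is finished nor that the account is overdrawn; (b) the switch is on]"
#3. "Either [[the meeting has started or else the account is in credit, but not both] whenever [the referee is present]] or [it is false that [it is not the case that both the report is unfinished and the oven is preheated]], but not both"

Let P = "the switch is on" (F), V = "the oven is preheated" (T), S = "the referee is present" (T), U = "the account is overdrawn" (F), R = "the meeting has started" (F), Q = "the report is finished" (F).

#1: Formalization: ¬((P ↔ (V → ¬S)) ↓ ¬U)

¬S = ¬T = F
V → ¬S = T → F = F
P ↔ (V → ¬S) = F ↔ F = T
¬U = ¬F = T
(P ↔ (V → ¬S)) ↓ ¬U = T ↓ T = F
¬((P ↔ (V → ¬S)) ↓ ¬U) = ¬F = T
So #1 is true.

#2: Parsed as (¬V ∧ R) ∨ ((Q ↓ U) ⊕ P)

¬V = ¬T = F
¬V ∧ R = F ∧ F = F
Q ↓ U = F ↓ F = T
(Q ↓ U) ⊕ P = T ⊕ F = T
(¬V ∧ R) ∨ ((Q ↓ U) ⊕ P) = F ∨ T = T
Thus #2 is true.

#3: In symbols: (S → (R ⊕ ¬U)) ⊕ ¬(¬Q ↑ V)

¬U = ¬F = T
R ⊕ ¬U = F ⊕ T = T
S → (R ⊕ ¬U) = T → T = T
¬Q = ¬F = T
¬Q ↑ V = T ↑ T = F
¬(¬Q ↑ V) = ¬F = T
(S → (R ⊕ ¬U)) ⊕ ¬(¬Q ↑ V) = T ⊕ T = F
Thus #3 is false.

Count: 2.

2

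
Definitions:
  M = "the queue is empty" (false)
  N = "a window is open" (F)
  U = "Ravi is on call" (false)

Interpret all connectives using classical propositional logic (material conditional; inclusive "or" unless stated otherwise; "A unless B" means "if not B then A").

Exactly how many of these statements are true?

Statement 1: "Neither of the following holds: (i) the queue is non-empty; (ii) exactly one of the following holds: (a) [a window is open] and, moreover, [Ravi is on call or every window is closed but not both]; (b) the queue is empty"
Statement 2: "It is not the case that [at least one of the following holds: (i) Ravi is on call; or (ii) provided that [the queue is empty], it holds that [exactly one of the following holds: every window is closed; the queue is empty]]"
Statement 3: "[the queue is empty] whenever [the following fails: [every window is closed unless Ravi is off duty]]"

1

Statement 1: In symbols: ¬M ↓ ((N ∧ (U ⊕ ¬N)) ⊕ M)

¬M = ¬F = T
¬N = ¬F = T
U ⊕ ¬N = F ⊕ T = T
N ∧ (U ⊕ ¬N) = F ∧ T = F
(N ∧ (U ⊕ ¬N)) ⊕ M = F ⊕ F = F
¬M ↓ ((N ∧ (U ⊕ ¬N)) ⊕ M) = T ↓ F = F
Thus Statement 1 is false.

Statement 2: This is ¬(U ∨ (M → (¬N ⊕ M))).

¬N = ¬F = T
¬N ⊕ M = T ⊕ F = T
M → (¬N ⊕ M) = F → T = T
U ∨ (M → (¬N ⊕ M)) = F ∨ T = T
¬(U ∨ (M → (¬N ⊕ M))) = ¬T = F
Thus Statement 2 is false.

Statement 3: In symbols: ¬(¬N ∨ ¬U) → M

¬N = ¬F = T
¬U = ¬F = T
¬N ∨ ¬U = T ∨ T = T
¬(¬N ∨ ¬U) = ¬T = F
¬(¬N ∨ ¬U) → M = F → F = T
So Statement 3 is true.

Count: 1.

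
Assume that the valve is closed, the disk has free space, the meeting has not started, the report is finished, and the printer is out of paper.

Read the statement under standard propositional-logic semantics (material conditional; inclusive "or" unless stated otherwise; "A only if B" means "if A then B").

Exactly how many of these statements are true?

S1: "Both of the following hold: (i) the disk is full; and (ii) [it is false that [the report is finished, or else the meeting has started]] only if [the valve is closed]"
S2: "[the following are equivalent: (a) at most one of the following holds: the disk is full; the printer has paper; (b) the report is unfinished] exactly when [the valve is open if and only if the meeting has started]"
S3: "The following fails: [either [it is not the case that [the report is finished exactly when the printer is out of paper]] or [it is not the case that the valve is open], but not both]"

0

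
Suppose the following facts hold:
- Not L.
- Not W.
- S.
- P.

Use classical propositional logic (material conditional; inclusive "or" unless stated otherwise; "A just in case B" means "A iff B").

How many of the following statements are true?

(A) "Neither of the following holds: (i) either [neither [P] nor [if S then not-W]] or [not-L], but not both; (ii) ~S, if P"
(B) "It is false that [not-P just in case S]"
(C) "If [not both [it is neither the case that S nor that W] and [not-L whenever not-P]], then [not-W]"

(A): Formalization: ((P nor (S -> ~W)) xor ~L) nor (P -> ~S)

~W = ~F = T
S -> ~W = T -> T = T
P nor (S -> ~W) = T nor T = F
~L = ~F = T
(P nor (S -> ~W)) xor ~L = F xor T = T
~S = ~T = F
P -> ~S = T -> F = F
((P nor (S -> ~W)) xor ~L) nor (P -> ~S) = T nor F = F
Thus (A) is false.

(B): In symbols: ~(~P <-> S)

~P = ~T = F
~P <-> S = F <-> T = F
~(~P <-> S) = ~F = T
Thus (B) is true.

(C): Parsed as ((S nor W) nand (~P -> ~L)) -> ~W

S nor W = T nor F = F
~P = ~T = F
~L = ~F = T
~P -> ~L = F -> T = T
(S nor W) nand (~P -> ~L) = F nand T = T
~W = ~F = T
((S nor W) nand (~P -> ~L)) -> ~W = T -> T = T
Hence (C) is true.

2 of the 3 statements are true ((B), (C)).

2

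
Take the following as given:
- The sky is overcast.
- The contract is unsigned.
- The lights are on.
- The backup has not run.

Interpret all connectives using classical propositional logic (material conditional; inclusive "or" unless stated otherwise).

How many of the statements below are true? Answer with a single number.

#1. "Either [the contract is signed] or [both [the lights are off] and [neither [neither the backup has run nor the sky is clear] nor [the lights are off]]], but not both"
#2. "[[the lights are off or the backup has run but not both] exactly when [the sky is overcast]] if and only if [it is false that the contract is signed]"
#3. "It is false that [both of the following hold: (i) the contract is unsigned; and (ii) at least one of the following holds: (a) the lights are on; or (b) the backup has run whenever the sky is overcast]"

Let Q = "the contract is signed" (F), R = "the lights are on" (T), S = "the backup has run" (F), P = "the sky is overcast" (T).

#1: In symbols: Q xor (~R & ((S nor ~P) nor ~R))

~R = ~T = F
~P = ~T = F
S nor ~P = F nor F = T
~R = ~T = F
(S nor ~P) nor ~R = T nor F = F
~R & ((S nor ~P) nor ~R) = F & F = F
Q xor (~R & ((S nor ~P) nor ~R)) = F xor F = F
Hence #1 is false.

#2: This is ((~R xor S) <-> P) <-> ~Q.

~R = ~T = F
~R xor S = F xor F = F
(~R xor S) <-> P = F <-> T = F
~Q = ~F = T
((~R xor S) <-> P) <-> ~Q = F <-> T = F
Thus #2 is false.

#3: In symbols: ~(~Q & (R | (P -> S)))

~Q = ~F = T
P -> S = T -> F = F
R | (P -> S) = T | F = T
~Q & (R | (P -> S)) = T & T = T
~(~Q & (R | (P -> S))) = ~T = F
Thus #3 is false.

Count: 0.

0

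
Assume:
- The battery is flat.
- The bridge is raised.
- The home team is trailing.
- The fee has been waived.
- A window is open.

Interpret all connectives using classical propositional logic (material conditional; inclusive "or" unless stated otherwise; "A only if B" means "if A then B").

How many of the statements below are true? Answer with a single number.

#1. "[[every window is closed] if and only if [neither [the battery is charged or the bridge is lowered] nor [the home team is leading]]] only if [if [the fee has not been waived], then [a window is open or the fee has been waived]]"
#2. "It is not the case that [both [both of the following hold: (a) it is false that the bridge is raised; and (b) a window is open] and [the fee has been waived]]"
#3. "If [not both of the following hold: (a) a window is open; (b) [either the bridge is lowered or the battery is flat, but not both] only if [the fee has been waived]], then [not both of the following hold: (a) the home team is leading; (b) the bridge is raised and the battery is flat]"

3

Let N = "a window is open" (T), L = "the battery is charged" (F), Q = "the bridge is raised" (T), G = "the home team is leading" (F), R = "the fee has been waived" (T).

#1: Parsed as (¬N ↔ ((L ∨ ¬Q) ↓ G)) → (¬R → (N ∨ R))

¬N = ¬T = F
¬Q = ¬T = F
L ∨ ¬Q = F ∨ F = F
(L ∨ ¬Q) ↓ G = F ↓ F = T
¬N ↔ ((L ∨ ¬Q) ↓ G) = F ↔ T = F
¬R = ¬T = F
N ∨ R = T ∨ T = T
¬R → (N ∨ R) = F → T = T
(¬N ↔ ((L ∨ ¬Q) ↓ G)) → (¬R → (N ∨ R)) = F → T = T
So #1 is true.

#2: Formalization: ¬((¬Q ∧ N) ∧ R)

¬Q = ¬T = F
¬Q ∧ N = F ∧ T = F
(¬Q ∧ N) ∧ R = F ∧ T = F
¬((¬Q ∧ N) ∧ R) = ¬F = T
Hence #2 is true.

#3: In symbols: (N ↑ ((¬Q ⊕ ¬L) → R)) → (G ↑ (Q ∧ ¬L))

¬Q = ¬T = F
¬L = ¬F = T
¬Q ⊕ ¬L = F ⊕ T = T
(¬Q ⊕ ¬L) → R = T → T = T
N ↑ ((¬Q ⊕ ¬L) → R) = T ↑ T = F
¬L = ¬F = T
Q ∧ ¬L = T ∧ T = T
G ↑ (Q ∧ ¬L) = F ↑ T = T
(N ↑ ((¬Q ⊕ ¬L) → R)) → (G ↑ (Q ∧ ¬L)) = F → T = T
Hence #3 is true.

Count: 3.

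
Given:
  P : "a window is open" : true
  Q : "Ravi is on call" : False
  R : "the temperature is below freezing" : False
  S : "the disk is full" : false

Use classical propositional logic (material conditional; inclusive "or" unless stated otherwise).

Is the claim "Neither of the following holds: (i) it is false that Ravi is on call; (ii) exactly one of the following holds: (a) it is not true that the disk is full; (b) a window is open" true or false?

Values: Q=F, S=F, P=T.
In symbols: ~Q nor (~S xor P)

~Q = ~F = T
~S = ~F = T
~S xor P = T xor T = F
~Q nor (~S xor P) = T nor F = F

false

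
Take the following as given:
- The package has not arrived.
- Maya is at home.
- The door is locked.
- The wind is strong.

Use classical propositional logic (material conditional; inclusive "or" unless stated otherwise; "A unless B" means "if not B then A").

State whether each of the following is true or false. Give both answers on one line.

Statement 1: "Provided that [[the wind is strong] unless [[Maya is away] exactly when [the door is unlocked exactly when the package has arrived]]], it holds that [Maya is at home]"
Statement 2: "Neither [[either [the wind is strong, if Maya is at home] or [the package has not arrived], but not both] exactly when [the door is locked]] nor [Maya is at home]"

Let H = "the wind is strong" (T), S = "Maya is at home" (T), L = "the door is locked" (T), V = "the package has arrived" (F).

Statement 1: Parsed as (H ∨ (¬S ↔ (¬L ↔ V))) → S

¬S = ¬T = F
¬L = ¬T = F
¬L ↔ V = F ↔ F = T
¬S ↔ (¬L ↔ V) = F ↔ T = F
H ∨ (¬S ↔ (¬L ↔ V)) = T ∨ F = T
(H ∨ (¬S ↔ (¬L ↔ V))) → S = T → T = T
Thus Statement 1 is true.

Statement 2: This is (((S → H) ⊕ ¬V) ↔ L) ↓ S.

S → H = T → T = T
¬V = ¬F = T
(S → H) ⊕ ¬V = T ⊕ T = F
((S → H) ⊕ ¬V) ↔ L = F ↔ T = F
(((S → H) ⊕ ¬V) ↔ L) ↓ S = F ↓ T = F
Thus Statement 2 is false.

Statement 1 True, Statement 2 False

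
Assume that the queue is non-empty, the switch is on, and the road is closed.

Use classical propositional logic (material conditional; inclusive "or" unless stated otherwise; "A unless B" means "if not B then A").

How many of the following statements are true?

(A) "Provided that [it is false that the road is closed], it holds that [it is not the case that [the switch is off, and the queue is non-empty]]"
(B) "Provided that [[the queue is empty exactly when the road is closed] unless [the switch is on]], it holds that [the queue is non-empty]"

Let H = "the road is closed" (True), G = "the switch is on" (True), D = "the queue is empty" (False).

(A): Formalization: not H -> not (not G and not D)

not H = not True = False
not G = not True = False
not D = not False = True
not G and not D = False and True = False
not (not G and not D) = not False = True
not H -> not (not G and not D) = False -> True = True
So (A) is true.

(B): Formalization: ((D iff H) or G) -> not D

D iff H = False iff True = False
(D iff H) or G = False or True = True
not D = not False = True
((D iff H) or G) -> not D = True -> True = True
So (B) is true.

Count: 2.

2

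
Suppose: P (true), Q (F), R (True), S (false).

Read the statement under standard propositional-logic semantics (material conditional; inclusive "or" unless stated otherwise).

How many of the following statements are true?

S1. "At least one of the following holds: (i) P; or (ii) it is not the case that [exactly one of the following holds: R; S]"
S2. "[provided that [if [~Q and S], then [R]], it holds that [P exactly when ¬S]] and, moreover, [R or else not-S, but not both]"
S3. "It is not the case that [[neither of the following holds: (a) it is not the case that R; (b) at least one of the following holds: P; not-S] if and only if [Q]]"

1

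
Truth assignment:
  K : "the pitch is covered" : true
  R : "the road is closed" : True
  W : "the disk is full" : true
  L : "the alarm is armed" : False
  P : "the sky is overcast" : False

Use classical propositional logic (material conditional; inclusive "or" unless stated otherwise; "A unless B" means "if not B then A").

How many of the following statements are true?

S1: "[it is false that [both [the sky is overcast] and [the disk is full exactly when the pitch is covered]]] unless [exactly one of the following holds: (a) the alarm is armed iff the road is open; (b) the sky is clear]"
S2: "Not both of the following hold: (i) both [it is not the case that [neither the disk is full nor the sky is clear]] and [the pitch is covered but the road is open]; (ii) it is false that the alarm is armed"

S1: Formalization: ¬(P ∧ (W ↔ K)) ∨ ((L ↔ ¬R) ⊕ ¬P)

W ↔ K = T ↔ T = T
P ∧ (W ↔ K) = F ∧ T = F
¬(P ∧ (W ↔ K)) = ¬F = T
¬R = ¬T = F
L ↔ ¬R = F ↔ F = T
¬P = ¬F = T
(L ↔ ¬R) ⊕ ¬P = T ⊕ T = F
¬(P ∧ (W ↔ K)) ∨ ((L ↔ ¬R) ⊕ ¬P) = T ∨ F = T
So S1 is true.

S2: In symbols: (¬(W ↓ ¬P) ∧ (K ∧ ¬R)) ↑ ¬L

¬P = ¬F = T
W ↓ ¬P = T ↓ T = F
¬(W ↓ ¬P) = ¬F = T
¬R = ¬T = F
K ∧ ¬R = T ∧ F = F
¬(W ↓ ¬P) ∧ (K ∧ ¬R) = T ∧ F = F
¬L = ¬F = T
(¬(W ↓ ¬P) ∧ (K ∧ ¬R)) ↑ ¬L = F ↑ T = T
Hence S2 is true.

True statements: 2 (S1, S2).

2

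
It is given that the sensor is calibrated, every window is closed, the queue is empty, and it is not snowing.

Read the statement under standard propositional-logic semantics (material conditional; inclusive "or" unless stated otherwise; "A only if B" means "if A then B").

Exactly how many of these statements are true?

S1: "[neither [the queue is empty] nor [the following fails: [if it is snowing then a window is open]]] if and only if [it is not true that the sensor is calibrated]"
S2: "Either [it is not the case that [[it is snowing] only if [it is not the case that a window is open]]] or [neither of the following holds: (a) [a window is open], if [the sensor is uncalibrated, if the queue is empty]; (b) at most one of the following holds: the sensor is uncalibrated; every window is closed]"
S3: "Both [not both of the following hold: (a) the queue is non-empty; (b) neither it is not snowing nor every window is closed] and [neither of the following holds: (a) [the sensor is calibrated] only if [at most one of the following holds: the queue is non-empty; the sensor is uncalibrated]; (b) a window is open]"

Let R = "the queue is empty" (T), S = "it is snowing" (F), Q = "a window is open" (F), P = "the sensor is calibrated" (T).

S1: Parsed as (R nor ~(S -> Q)) <-> ~P

S -> Q = F -> F = T
~(S -> Q) = ~T = F
R nor ~(S -> Q) = T nor F = F
~P = ~T = F
(R nor ~(S -> Q)) <-> ~P = F <-> F = T
So S1 is true.

S2: This is ~(S -> ~Q) | (((R -> ~P) -> Q) nor (~P nand ~Q)).

~Q = ~F = T
S -> ~Q = F -> T = T
~(S -> ~Q) = ~T = F
~P = ~T = F
R -> ~P = T -> F = F
(R -> ~P) -> Q = F -> F = T
~P = ~T = F
~Q = ~F = T
~P nand ~Q = F nand T = T
((R -> ~P) -> Q) nor (~P nand ~Q) = T nor T = F
~(S -> ~Q) | (((R -> ~P) -> Q) nor (~P nand ~Q)) = F | F = F
Hence S2 is false.

S3: This is (~R nand (~S nor ~Q)) & ((P -> (~R nand ~P)) nor Q).

~R = ~T = F
~S = ~F = T
~Q = ~F = T
~S nor ~Q = T nor T = F
~R nand (~S nor ~Q) = F nand F = T
~R = ~T = F
~P = ~T = F
~R nand ~P = F nand F = T
P -> (~R nand ~P) = T -> T = T
(P -> (~R nand ~P)) nor Q = T nor F = F
(~R nand (~S nor ~Q)) & ((P -> (~R nand ~P)) nor Q) = T & F = F
Hence S3 is false.

Count: 1.

1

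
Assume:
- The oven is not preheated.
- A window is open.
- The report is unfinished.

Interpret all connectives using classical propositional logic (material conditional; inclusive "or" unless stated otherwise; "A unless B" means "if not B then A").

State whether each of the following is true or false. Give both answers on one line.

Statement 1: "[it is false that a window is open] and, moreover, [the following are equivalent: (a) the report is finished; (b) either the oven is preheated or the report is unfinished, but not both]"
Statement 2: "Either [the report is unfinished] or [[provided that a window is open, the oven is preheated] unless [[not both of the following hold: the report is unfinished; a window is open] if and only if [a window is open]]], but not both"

Statement 1 False, Statement 2 True

Let W = "a window is open" (T), D = "the report is finished" (F), S = "the oven is preheated" (F).

Statement 1: Parsed as ¬W ∧ (D ↔ (S ⊕ ¬D))

¬W = ¬T = F
¬D = ¬F = T
S ⊕ ¬D = F ⊕ T = T
D ↔ (S ⊕ ¬D) = F ↔ T = F
¬W ∧ (D ↔ (S ⊕ ¬D)) = F ∧ F = F
Hence Statement 1 is false.

Statement 2: Formalization: ¬D ⊕ ((W → S) ∨ ((¬D ↑ W) ↔ W))

¬D = ¬F = T
W → S = T → F = F
¬D = ¬F = T
¬D ↑ W = T ↑ T = F
(¬D ↑ W) ↔ W = F ↔ T = F
(W → S) ∨ ((¬D ↑ W) ↔ W) = F ∨ F = F
¬D ⊕ ((W → S) ∨ ((¬D ↑ W) ↔ W)) = T ⊕ F = T
Thus Statement 2 is true.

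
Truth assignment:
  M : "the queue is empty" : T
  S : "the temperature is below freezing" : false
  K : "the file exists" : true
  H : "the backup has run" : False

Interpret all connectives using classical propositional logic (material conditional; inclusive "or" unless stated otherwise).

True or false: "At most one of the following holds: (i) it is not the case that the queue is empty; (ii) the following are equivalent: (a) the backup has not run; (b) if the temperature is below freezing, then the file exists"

This is ¬M ↑ (¬H ↔ (S → K)).

¬M = ¬T = F
¬H = ¬F = T
S → K = F → T = T
¬H ↔ (S → K) = T ↔ T = T
¬M ↑ (¬H ↔ (S → K)) = F ↑ T = T

true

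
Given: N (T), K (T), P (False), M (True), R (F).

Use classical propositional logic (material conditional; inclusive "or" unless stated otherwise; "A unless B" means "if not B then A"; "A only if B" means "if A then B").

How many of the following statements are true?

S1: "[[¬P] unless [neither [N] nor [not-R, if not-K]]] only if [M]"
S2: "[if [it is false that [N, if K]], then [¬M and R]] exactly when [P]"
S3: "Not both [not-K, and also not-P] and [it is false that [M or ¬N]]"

S1: In symbols: (¬P ∨ (N ↓ (¬K → ¬R))) → M

¬P = ¬F = T
¬K = ¬T = F
¬R = ¬F = T
¬K → ¬R = F → T = T
N ↓ (¬K → ¬R) = T ↓ T = F
¬P ∨ (N ↓ (¬K → ¬R)) = T ∨ F = T
(¬P ∨ (N ↓ (¬K → ¬R))) → M = T → T = T
So S1 is true.

S2: Parsed as (¬(K → N) → (¬M ∧ R)) ↔ P

K → N = T → T = T
¬(K → N) = ¬T = F
¬M = ¬T = F
¬M ∧ R = F ∧ F = F
¬(K → N) → (¬M ∧ R) = F → F = T
(¬(K → N) → (¬M ∧ R)) ↔ P = T ↔ F = F
Thus S2 is false.

S3: In symbols: (¬K ∧ ¬P) ↑ ¬(M ∨ ¬N)

¬K = ¬T = F
¬P = ¬F = T
¬K ∧ ¬P = F ∧ T = F
¬N = ¬T = F
M ∨ ¬N = T ∨ F = T
¬(M ∨ ¬N) = ¬T = F
(¬K ∧ ¬P) ↑ ¬(M ∨ ¬N) = F ↑ F = T
Hence S3 is true.

Count: 2.

2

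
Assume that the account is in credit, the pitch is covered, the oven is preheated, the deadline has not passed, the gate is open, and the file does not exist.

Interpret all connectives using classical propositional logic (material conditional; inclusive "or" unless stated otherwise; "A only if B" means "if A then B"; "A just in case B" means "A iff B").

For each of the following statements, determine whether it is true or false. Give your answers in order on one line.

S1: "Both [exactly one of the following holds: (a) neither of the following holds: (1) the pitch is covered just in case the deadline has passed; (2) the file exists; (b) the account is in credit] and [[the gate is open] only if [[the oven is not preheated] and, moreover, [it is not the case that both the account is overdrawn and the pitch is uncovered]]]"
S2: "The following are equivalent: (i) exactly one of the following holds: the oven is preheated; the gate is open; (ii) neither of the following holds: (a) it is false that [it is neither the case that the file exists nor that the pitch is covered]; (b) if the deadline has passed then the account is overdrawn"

S1 false; S2 true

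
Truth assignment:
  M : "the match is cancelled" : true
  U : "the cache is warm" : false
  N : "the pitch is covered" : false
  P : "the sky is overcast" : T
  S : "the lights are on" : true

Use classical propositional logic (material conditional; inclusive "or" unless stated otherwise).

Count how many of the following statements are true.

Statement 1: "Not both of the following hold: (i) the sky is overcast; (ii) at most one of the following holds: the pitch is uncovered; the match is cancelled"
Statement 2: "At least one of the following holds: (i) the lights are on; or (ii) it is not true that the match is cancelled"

Statement 1: In symbols: P nand (not N nand M)

not N = not False = True
not N nand M = True nand True = False
P nand (not N nand M) = True nand False = True
Hence Statement 1 is true.

Statement 2: Parsed as S or not M

not M = not True = False
S or not M = True or False = True
Hence Statement 2 is true.

Count: 2.

2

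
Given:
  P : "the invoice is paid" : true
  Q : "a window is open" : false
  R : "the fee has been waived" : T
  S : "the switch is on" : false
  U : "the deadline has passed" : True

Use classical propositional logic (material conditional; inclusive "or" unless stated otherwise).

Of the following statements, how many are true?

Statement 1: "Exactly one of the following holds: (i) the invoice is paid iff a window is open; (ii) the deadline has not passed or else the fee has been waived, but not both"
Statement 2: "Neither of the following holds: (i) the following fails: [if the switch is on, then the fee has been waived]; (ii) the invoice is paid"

Statement 1: Parsed as (P ↔ Q) ⊕ (¬U ⊕ R)

P ↔ Q = T ↔ F = F
¬U = ¬T = F
¬U ⊕ R = F ⊕ T = T
(P ↔ Q) ⊕ (¬U ⊕ R) = F ⊕ T = T
Hence Statement 1 is true.

Statement 2: Formalization: ¬(S → R) ↓ P

S → R = F → T = T
¬(S → R) = ¬T = F
¬(S → R) ↓ P = F ↓ T = F
So Statement 2 is false.

1 of the 2 statements is true (Statement 1).

1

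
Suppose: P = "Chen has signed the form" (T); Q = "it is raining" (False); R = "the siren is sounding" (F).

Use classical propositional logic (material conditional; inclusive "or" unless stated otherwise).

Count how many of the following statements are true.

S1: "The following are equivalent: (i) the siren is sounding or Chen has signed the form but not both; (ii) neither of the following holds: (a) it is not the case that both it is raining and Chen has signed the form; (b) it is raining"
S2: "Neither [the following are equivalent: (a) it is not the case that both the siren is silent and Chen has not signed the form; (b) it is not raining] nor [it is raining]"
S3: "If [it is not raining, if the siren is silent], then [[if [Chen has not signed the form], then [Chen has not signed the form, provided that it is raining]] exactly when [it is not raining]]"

1

S1: In symbols: (R xor P) iff ((Q nand P) nor Q)

R xor P = False xor True = True
Q nand P = False nand True = True
(Q nand P) nor Q = True nor False = False
(R xor P) iff ((Q nand P) nor Q) = True iff False = False
Hence S1 is false.

S2: In symbols: ((not R nand not P) iff not Q) nor Q

not R = not False = True
not P = not True = False
not R nand not P = True nand False = True
not Q = not False = True
(not R nand not P) iff not Q = True iff True = True
((not R nand not P) iff not Q) nor Q = True nor False = False
Thus S2 is false.

S3: In symbols: (not R -> not Q) -> ((not P -> (Q -> not P)) iff not Q)

not R = not False = True
not Q = not False = True
not R -> not Q = True -> True = True
not P = not True = False
not P = not True = False
Q -> not P = False -> False = True
not P -> (Q -> not P) = False -> True = True
not Q = not False = True
(not P -> (Q -> not P)) iff not Q = True iff True = True
(not R -> not Q) -> ((not P -> (Q -> not P)) iff not Q) = True -> True = True
So S3 is true.

True statements: 1.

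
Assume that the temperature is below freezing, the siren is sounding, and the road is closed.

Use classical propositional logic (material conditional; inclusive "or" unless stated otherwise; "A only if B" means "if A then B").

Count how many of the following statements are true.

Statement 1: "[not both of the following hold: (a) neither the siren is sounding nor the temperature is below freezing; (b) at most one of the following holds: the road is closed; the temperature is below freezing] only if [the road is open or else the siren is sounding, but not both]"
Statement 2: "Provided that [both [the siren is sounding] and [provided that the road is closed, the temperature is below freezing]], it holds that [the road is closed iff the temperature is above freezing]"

1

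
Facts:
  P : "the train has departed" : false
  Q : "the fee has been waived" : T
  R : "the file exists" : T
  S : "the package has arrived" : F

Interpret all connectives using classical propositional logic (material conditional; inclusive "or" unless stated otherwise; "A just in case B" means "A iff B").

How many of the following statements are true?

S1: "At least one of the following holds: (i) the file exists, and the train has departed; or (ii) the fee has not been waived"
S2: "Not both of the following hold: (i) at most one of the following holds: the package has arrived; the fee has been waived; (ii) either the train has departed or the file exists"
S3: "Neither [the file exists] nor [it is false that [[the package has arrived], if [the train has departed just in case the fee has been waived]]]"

0

S1: Parsed as (R and P) or not Q

R and P = True and False = False
not Q = not True = False
(R and P) or not Q = False or False = False
Thus S1 is false.

S2: Formalization: (S nand Q) nand (P or R)

S nand Q = False nand True = True
P or R = False or True = True
(S nand Q) nand (P or R) = True nand True = False
So S2 is false.

S3: This is R nor not ((P iff Q) -> S).

P iff Q = False iff True = False
(P iff Q) -> S = False -> False = True
not ((P iff Q) -> S) = not True = False
R nor not ((P iff Q) -> S) = True nor False = False
Thus S3 is false.

Count: 0.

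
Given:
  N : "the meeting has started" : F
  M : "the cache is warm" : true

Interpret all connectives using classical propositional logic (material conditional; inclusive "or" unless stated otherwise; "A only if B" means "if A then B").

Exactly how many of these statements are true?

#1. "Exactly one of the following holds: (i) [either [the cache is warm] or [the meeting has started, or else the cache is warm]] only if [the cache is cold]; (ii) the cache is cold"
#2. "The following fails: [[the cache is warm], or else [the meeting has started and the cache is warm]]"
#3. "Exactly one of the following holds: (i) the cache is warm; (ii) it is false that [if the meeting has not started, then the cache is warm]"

#1: Parsed as ((M ∨ (N ∨ M)) → ¬M) ⊕ ¬M

N ∨ M = F ∨ T = T
M ∨ (N ∨ M) = T ∨ T = T
¬M = ¬T = F
(M ∨ (N ∨ M)) → ¬M = T → F = F
¬M = ¬T = F
((M ∨ (N ∨ M)) → ¬M) ⊕ ¬M = F ⊕ F = F
So #1 is false.

#2: Formalization: ¬(M ∨ (N ∧ M))

N ∧ M = F ∧ T = F
M ∨ (N ∧ M) = T ∨ F = T
¬(M ∨ (N ∧ M)) = ¬T = F
So #2 is false.

#3: This is M ⊕ ¬(¬N → M).

¬N = ¬F = T
¬N → M = T → T = T
¬(¬N → M) = ¬T = F
M ⊕ ¬(¬N → M) = T ⊕ F = T
So #3 is true.

Count: 1.

1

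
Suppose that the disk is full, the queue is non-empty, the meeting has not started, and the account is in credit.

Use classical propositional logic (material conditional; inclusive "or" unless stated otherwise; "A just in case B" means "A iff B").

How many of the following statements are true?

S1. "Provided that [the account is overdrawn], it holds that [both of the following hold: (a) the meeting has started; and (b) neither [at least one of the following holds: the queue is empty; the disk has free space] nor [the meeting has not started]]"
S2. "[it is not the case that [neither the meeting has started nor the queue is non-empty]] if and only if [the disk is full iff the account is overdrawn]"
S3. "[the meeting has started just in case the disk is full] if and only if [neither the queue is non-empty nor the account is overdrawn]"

Let S = "the account is overdrawn" (False), R = "the meeting has started" (False), Q = "the queue is empty" (False), P = "the disk is full" (True).

S1: This is S -> (R and ((Q or not P) nor not R)).

not P = not True = False
Q or not P = False or False = False
not R = not False = True
(Q or not P) nor not R = False nor True = False
R and ((Q or not P) nor not R) = False and False = False
S -> (R and ((Q or not P) nor not R)) = False -> False = True
So S1 is true.

S2: Formalization: not (R nor not Q) iff (P iff S)

not Q = not False = True
R nor not Q = False nor True = False
not (R nor not Q) = not False = True
P iff S = True iff False = False
not (R nor not Q) iff (P iff S) = True iff False = False
Thus S2 is false.

S3: This is (R iff P) iff (not Q nor S).

R iff P = False iff True = False
not Q = not False = True
not Q nor S = True nor False = False
(R iff P) iff (not Q nor S) = False iff False = True
So S3 is true.

Count: 2.

2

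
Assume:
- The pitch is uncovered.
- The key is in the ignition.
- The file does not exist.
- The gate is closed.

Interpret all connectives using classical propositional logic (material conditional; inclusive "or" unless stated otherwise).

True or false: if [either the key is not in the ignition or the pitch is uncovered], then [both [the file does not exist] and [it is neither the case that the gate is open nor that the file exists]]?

True.

Let Q = "the key is in the ignition" (T), P = "the pitch is covered" (F), R = "the file exists" (F), S = "the gate is open" (F).
Formalization: (~Q | ~P) -> (~R & (S nor R))

~Q = ~T = F
~P = ~F = T
~Q | ~P = F | T = T
~R = ~F = T
S nor R = F nor F = T
~R & (S nor R) = T & T = T
(~Q | ~P) -> (~R & (S nor R)) = T -> T = T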